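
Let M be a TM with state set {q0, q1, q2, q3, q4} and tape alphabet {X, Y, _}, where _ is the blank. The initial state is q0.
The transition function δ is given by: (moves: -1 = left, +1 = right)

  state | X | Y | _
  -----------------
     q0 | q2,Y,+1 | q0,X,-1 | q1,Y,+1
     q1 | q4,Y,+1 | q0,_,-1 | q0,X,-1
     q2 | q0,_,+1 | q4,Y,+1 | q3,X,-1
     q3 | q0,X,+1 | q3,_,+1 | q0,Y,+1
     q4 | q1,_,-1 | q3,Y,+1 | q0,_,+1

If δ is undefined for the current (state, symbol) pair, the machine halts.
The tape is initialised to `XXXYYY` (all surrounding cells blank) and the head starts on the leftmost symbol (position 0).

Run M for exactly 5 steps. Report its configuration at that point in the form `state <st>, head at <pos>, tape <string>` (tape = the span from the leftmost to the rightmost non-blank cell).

state q3, head at 5, tape Y_YYYY

q0 | [X]XXYYY   read X → write Y, move +1, go to q2
q2 | Y[X]XYYY   read X → write _, move +1, go to q0
q0 | Y_[X]YYY   read X → write Y, move +1, go to q2
q2 | Y_Y[Y]YY   read Y → write Y, move +1, go to q4
q4 | Y_YY[Y]Y   read Y → write Y, move +1, go to q3
q3 | Y_YYY[Y]
After 5 steps: state q3, head at 5, tape Y_YYYY.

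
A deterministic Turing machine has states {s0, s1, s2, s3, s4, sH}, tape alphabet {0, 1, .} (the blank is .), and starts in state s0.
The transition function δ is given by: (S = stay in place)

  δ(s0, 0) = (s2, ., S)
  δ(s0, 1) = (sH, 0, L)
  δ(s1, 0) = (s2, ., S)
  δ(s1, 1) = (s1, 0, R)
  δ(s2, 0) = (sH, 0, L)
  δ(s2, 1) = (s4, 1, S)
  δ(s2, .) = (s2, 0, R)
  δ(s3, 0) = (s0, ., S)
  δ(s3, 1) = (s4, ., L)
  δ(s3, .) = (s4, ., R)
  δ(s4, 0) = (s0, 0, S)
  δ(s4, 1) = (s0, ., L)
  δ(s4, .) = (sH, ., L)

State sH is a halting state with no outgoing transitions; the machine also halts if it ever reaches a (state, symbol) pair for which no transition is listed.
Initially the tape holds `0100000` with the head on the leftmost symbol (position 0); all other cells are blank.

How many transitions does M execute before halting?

state=s0 head=0 tape=[0]100000   (s0,0)→(s2,.,S)
state=s2 head=0 tape=[.]100000   (s2,.)→(s2,0,R)
state=s2 head=1 tape=0[1]00000   (s2,1)→(s4,1,S)
state=s4 head=1 tape=0[1]00000   (s4,1)→(s0,.,L)
state=s0 head=0 tape=[0].00000   (s0,0)→(s2,.,S)
state=s2 head=0 tape=[.].00000   (s2,.)→(s2,0,R)
state=s2 head=1 tape=0[.]00000   (s2,.)→(s2,0,R)
state=s2 head=2 tape=00[0]0000   (s2,0)→(sH,0,L)
state=sH head=1 tape=0[0]00000
M halts after 8 transitions.

8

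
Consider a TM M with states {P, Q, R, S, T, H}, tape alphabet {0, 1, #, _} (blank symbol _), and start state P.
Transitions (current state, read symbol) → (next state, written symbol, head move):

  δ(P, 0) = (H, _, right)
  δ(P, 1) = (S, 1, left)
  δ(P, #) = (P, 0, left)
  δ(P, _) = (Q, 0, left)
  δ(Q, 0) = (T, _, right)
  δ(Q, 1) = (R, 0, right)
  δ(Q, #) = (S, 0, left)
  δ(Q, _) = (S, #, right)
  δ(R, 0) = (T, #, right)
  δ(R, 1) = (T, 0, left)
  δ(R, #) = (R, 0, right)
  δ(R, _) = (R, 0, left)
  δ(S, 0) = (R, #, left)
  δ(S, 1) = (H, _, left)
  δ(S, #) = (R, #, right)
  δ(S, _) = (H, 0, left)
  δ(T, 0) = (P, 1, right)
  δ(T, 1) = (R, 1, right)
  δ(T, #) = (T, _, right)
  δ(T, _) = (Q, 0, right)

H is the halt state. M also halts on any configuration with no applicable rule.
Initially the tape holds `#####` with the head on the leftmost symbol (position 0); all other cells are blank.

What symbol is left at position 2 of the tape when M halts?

P | __[#]####___   read # → write 0, move left, go to P
P | _[_]0####___   read _ → write 0, move left, go to Q
Q | [_]00####___   read _ → write #, move right, go to S
S | #[0]0####___   read 0 → write #, move left, go to R
R | [#]#0####___   read # → write 0, move right, go to R
R | 0[#]0####___   read # → write 0, move right, go to R
R | 00[0]####___   read 0 → write #, move right, go to T
T | 00#[#]###___   read # → write _, move right, go to T
T | 00#_[#]##___   read # → write _, move right, go to T
T | 00#__[#]#___   read # → write _, move right, go to T
T | 00#___[#]___   read # → write _, move right, go to T
T | 00#____[_]__   read _ → write 0, move right, go to Q
Q | 00#____0[_]_   read _ → write #, move right, go to S
S | 00#____0#[_]   read _ → write 0, move left, go to H
H | 00#____0[#]0
Cell 2 holds _ when M halts.

_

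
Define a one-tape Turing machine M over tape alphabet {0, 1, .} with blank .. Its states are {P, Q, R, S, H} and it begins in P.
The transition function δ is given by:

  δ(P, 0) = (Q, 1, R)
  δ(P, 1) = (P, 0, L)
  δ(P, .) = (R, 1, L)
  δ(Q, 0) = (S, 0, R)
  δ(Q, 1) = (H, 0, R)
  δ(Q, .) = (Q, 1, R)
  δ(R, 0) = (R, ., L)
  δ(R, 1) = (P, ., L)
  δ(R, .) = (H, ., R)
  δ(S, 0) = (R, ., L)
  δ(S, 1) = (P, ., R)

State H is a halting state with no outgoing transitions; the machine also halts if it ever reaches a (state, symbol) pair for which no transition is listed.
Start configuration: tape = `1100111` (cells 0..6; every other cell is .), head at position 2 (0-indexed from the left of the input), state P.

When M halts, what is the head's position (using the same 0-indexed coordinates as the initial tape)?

-1

P | ..11[0]0111   read 0 → write 1, move R, go to Q
Q | ..111[0]111   read 0 → write 0, move R, go to S
S | ..1110[1]11   read 1 → write ., move R, go to P
P | ..1110.[1]1   read 1 → write 0, move L, go to P
P | ..1110[.]01   read . → write 1, move L, go to R
R | ..111[0]101   read 0 → write ., move L, go to R
R | ..11[1].101   read 1 → write ., move L, go to P
P | ..1[1]..101   read 1 → write 0, move L, go to P
P | ..[1]0..101   read 1 → write 0, move L, go to P
P | .[.]00..101   read . → write 1, move L, go to R
R | [.]100..101   read . → write ., move R, go to H
H | .[1]00..101
At halt the head is at cell -1.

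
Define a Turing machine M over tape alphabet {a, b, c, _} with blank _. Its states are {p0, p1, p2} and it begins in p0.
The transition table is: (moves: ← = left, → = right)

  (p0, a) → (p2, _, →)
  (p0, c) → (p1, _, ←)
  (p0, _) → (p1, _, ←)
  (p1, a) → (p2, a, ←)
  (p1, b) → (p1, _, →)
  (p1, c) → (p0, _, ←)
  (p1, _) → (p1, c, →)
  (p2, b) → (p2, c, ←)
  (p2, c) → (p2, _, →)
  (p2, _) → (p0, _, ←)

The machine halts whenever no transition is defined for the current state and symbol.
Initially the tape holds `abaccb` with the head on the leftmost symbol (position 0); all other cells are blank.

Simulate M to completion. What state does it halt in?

state=p0 head=0 tape=___[a]baccb   (p0,a)→(p2,_,→)
state=p2 head=1 tape=____[b]accb   (p2,b)→(p2,c,←)
state=p2 head=0 tape=___[_]caccb   (p2,_)→(p0,_,←)
state=p0 head=-1 tape=__[_]_caccb   (p0,_)→(p1,_,←)
state=p1 head=-2 tape=_[_]__caccb   (p1,_)→(p1,c,→)
state=p1 head=-1 tape=_c[_]_caccb   (p1,_)→(p1,c,→)
state=p1 head=0 tape=_cc[_]caccb   (p1,_)→(p1,c,→)
state=p1 head=1 tape=_ccc[c]accb   (p1,c)→(p0,_,←)
state=p0 head=0 tape=_cc[c]_accb   (p0,c)→(p1,_,←)
state=p1 head=-1 tape=_c[c]__accb   (p1,c)→(p0,_,←)
state=p0 head=-2 tape=_[c]___accb   (p0,c)→(p1,_,←)
state=p1 head=-3 tape=[_]____accb   (p1,_)→(p1,c,→)
state=p1 head=-2 tape=c[_]___accb   (p1,_)→(p1,c,→)
state=p1 head=-1 tape=cc[_]__accb   (p1,_)→(p1,c,→)
state=p1 head=0 tape=ccc[_]_accb   (p1,_)→(p1,c,→)
state=p1 head=1 tape=cccc[_]accb   (p1,_)→(p1,c,→)
state=p1 head=2 tape=ccccc[a]ccb   (p1,a)→(p2,a,←)
state=p2 head=1 tape=cccc[c]accb   (p2,c)→(p2,_,→)
state=p2 head=2 tape=cccc_[a]ccb
No transition is defined for (p2, a); M halts in state p2.

p2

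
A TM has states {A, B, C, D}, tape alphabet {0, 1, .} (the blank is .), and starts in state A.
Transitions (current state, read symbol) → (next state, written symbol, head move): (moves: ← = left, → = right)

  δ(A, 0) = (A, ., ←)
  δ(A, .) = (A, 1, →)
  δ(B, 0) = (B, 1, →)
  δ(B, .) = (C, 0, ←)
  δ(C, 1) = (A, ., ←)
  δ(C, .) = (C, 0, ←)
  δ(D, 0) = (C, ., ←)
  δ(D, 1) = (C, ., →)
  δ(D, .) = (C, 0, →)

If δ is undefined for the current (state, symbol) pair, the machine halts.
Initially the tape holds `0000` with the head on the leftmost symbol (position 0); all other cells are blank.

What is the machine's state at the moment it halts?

state=A head=0 tape=.[0]000   (A,0)→(A,.,←)
state=A head=-1 tape=[.].000   (A,.)→(A,1,→)
state=A head=0 tape=1[.]000   (A,.)→(A,1,→)
state=A head=1 tape=11[0]00   (A,0)→(A,.,←)
state=A head=0 tape=1[1].00
No transition is defined for (A, 1); M halts in state A.

A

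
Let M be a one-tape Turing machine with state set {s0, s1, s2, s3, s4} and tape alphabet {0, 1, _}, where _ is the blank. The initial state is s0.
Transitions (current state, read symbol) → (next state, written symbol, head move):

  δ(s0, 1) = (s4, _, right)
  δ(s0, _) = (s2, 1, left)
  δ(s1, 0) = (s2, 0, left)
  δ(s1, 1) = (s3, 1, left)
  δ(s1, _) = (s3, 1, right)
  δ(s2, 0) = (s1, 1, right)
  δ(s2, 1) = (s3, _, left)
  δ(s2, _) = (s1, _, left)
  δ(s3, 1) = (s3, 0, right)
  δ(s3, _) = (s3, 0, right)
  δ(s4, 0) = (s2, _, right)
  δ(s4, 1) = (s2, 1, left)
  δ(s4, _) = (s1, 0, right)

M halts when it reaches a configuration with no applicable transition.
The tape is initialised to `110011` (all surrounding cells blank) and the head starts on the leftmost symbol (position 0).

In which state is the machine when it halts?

state=s0 head=0 tape=_[1]10011   (s0,1)→(s4,_,right)
state=s4 head=1 tape=__[1]0011   (s4,1)→(s2,1,left)
state=s2 head=0 tape=_[_]10011   (s2,_)→(s1,_,left)
state=s1 head=-1 tape=[_]_10011   (s1,_)→(s3,1,right)
state=s3 head=0 tape=1[_]10011   (s3,_)→(s3,0,right)
state=s3 head=1 tape=10[1]0011   (s3,1)→(s3,0,right)
state=s3 head=2 tape=100[0]011
No transition is defined for (s3, 0); M halts in state s3.

s3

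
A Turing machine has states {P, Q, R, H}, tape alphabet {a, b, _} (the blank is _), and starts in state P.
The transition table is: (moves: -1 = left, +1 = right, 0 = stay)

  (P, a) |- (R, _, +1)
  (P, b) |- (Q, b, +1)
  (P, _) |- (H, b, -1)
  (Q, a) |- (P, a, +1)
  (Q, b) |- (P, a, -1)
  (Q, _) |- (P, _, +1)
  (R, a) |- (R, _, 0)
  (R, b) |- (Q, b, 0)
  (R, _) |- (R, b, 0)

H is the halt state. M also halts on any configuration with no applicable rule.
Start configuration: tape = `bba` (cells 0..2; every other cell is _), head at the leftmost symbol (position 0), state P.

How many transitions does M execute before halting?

P | [b]ba_   read b → write b, move +1, go to Q
Q | b[b]a_   read b → write a, move -1, go to P
P | [b]aa_   read b → write b, move +1, go to Q
Q | b[a]a_   read a → write a, move +1, go to P
P | ba[a]_   read a → write _, move +1, go to R
R | ba_[_]   read _ → write b, move 0, go to R
R | ba_[b]   read b → write b, move 0, go to Q
Q | ba_[b]   read b → write a, move -1, go to P
P | ba[_]a   read _ → write b, move -1, go to H
H | b[a]ba
M halts after 9 transitions.

9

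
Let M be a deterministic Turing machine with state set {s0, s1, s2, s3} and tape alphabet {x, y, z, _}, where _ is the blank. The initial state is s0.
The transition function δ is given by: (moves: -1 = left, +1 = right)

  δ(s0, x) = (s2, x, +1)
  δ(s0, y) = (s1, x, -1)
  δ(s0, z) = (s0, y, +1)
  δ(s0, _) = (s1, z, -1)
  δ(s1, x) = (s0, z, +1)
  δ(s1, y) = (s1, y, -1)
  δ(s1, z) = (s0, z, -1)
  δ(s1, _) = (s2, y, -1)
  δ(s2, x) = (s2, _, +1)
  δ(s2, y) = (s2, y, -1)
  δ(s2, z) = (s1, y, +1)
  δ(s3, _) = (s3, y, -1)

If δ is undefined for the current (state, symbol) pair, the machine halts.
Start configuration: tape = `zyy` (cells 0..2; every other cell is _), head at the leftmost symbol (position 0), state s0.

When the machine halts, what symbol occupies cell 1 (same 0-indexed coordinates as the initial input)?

state=s0 head=0 tape=__[z]yy   (s0,z)→(s0,y,+1)
state=s0 head=1 tape=__y[y]y   (s0,y)→(s1,x,-1)
state=s1 head=0 tape=__[y]xy   (s1,y)→(s1,y,-1)
state=s1 head=-1 tape=_[_]yxy   (s1,_)→(s2,y,-1)
state=s2 head=-2 tape=[_]yyxy
Cell 1 holds x when M halts.

x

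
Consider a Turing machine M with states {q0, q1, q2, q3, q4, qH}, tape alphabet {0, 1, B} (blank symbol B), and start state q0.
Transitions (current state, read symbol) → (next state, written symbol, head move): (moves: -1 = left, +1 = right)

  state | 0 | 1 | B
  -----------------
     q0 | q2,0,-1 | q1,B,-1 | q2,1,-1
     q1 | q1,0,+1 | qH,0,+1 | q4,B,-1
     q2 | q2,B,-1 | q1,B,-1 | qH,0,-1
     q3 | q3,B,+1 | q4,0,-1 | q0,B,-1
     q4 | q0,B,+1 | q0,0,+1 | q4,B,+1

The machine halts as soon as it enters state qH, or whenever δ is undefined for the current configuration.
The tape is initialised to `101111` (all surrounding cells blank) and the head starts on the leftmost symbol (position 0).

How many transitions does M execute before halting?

18

state=q0 head=0 tape=BB[1]01111   (q0,1)→(q1,B,-1)
state=q1 head=-1 tape=B[B]B01111   (q1,B)→(q4,B,-1)
state=q4 head=-2 tape=[B]BB01111   (q4,B)→(q4,B,+1)
state=q4 head=-1 tape=B[B]B01111   (q4,B)→(q4,B,+1)
state=q4 head=0 tape=BB[B]01111   (q4,B)→(q4,B,+1)
state=q4 head=1 tape=BBB[0]1111   (q4,0)→(q0,B,+1)
state=q0 head=2 tape=BBBB[1]111   (q0,1)→(q1,B,-1)
state=q1 head=1 tape=BBB[B]B111   (q1,B)→(q4,B,-1)
state=q4 head=0 tape=BB[B]BB111   (q4,B)→(q4,B,+1)
state=q4 head=1 tape=BBB[B]B111   (q4,B)→(q4,B,+1)
state=q4 head=2 tape=BBBB[B]111   (q4,B)→(q4,B,+1)
state=q4 head=3 tape=BBBBB[1]11   (q4,1)→(q0,0,+1)
state=q0 head=4 tape=BBBBB0[1]1   (q0,1)→(q1,B,-1)
state=q1 head=3 tape=BBBBB[0]B1   (q1,0)→(q1,0,+1)
state=q1 head=4 tape=BBBBB0[B]1   (q1,B)→(q4,B,-1)
state=q4 head=3 tape=BBBBB[0]B1   (q4,0)→(q0,B,+1)
state=q0 head=4 tape=BBBBBB[B]1   (q0,B)→(q2,1,-1)
state=q2 head=3 tape=BBBBB[B]11   (q2,B)→(qH,0,-1)
state=qH head=2 tape=BBBB[B]011
M halts after 18 transitions.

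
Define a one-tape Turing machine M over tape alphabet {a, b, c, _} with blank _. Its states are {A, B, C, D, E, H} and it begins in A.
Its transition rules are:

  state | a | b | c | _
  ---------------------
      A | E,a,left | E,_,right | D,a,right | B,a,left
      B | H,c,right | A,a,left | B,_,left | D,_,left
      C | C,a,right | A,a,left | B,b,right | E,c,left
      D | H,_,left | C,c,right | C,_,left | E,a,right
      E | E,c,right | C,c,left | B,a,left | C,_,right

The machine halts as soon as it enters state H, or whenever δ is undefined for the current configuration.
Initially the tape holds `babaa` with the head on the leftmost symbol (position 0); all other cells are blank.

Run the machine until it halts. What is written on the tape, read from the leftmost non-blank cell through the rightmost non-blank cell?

A | __[b]abaa   read b → write _, move right, go to E
E | ___[a]baa   read a → write c, move right, go to E
E | ___c[b]aa   read b → write c, move left, go to C
C | ___[c]caa   read c → write b, move right, go to B
B | ___b[c]aa   read c → write _, move left, go to B
B | ___[b]_aa   read b → write a, move left, go to A
A | __[_]a_aa   read _ → write a, move left, go to B
B | _[_]aa_aa   read _ → write _, move left, go to D
D | [_]_aa_aa   read _ → write a, move right, go to E
E | a[_]aa_aa   read _ → write _, move right, go to C
C | a_[a]a_aa   read a → write a, move right, go to C
C | a_a[a]_aa   read a → write a, move right, go to C
C | a_aa[_]aa   read _ → write c, move left, go to E
E | a_a[a]caa   read a → write c, move right, go to E
E | a_ac[c]aa   read c → write a, move left, go to B
B | a_a[c]aaa   read c → write _, move left, go to B
B | a_[a]_aaa   read a → write c, move right, go to H
H | a_c[_]aaa
The non-blank tape span at halt is a_c_aaa.

a_c_aaa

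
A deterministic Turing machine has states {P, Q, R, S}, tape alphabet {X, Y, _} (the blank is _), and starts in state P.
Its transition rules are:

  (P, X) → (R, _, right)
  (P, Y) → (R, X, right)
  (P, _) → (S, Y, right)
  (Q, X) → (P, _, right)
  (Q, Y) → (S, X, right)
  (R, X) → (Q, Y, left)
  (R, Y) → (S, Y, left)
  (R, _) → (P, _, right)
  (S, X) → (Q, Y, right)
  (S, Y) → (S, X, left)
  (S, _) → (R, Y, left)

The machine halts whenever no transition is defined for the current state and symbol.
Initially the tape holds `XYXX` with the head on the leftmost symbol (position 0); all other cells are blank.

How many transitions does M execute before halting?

state=P head=0 tape=_[X]YXX______   (P,X)→(R,_,right)
state=R head=1 tape=__[Y]XX______   (R,Y)→(S,Y,left)
state=S head=0 tape=_[_]YXX______   (S,_)→(R,Y,left)
state=R head=-1 tape=[_]YYXX______   (R,_)→(P,_,right)
state=P head=0 tape=_[Y]YXX______   (P,Y)→(R,X,right)
state=R head=1 tape=_X[Y]XX______   (R,Y)→(S,Y,left)
state=S head=0 tape=_[X]YXX______   (S,X)→(Q,Y,right)
state=Q head=1 tape=_Y[Y]XX______   (Q,Y)→(S,X,right)
state=S head=2 tape=_YX[X]X______   (S,X)→(Q,Y,right)
state=Q head=3 tape=_YXY[X]______   (Q,X)→(P,_,right)
state=P head=4 tape=_YXY_[_]_____   (P,_)→(S,Y,right)
state=S head=5 tape=_YXY_Y[_]____   (S,_)→(R,Y,left)
state=R head=4 tape=_YXY_[Y]Y____   (R,Y)→(S,Y,left)
state=S head=3 tape=_YXY[_]YY____   (S,_)→(R,Y,left)
state=R head=2 tape=_YX[Y]YYY____   (R,Y)→(S,Y,left)
state=S head=1 tape=_Y[X]YYYY____   (S,X)→(Q,Y,right)
state=Q head=2 tape=_YY[Y]YYY____   (Q,Y)→(S,X,right)
state=S head=3 tape=_YYX[Y]YY____   (S,Y)→(S,X,left)
state=S head=2 tape=_YY[X]XYY____   (S,X)→(Q,Y,right)
state=Q head=3 tape=_YYY[X]YY____   (Q,X)→(P,_,right)
state=P head=4 tape=_YYY_[Y]Y____   (P,Y)→(R,X,right)
state=R head=5 tape=_YYY_X[Y]____   (R,Y)→(S,Y,left)
state=S head=4 tape=_YYY_[X]Y____   (S,X)→(Q,Y,right)
state=Q head=5 tape=_YYY_Y[Y]____   (Q,Y)→(S,X,right)
state=S head=6 tape=_YYY_YX[_]___   (S,_)→(R,Y,left)
state=R head=5 tape=_YYY_Y[X]Y___   (R,X)→(Q,Y,left)
state=Q head=4 tape=_YYY_[Y]YY___   (Q,Y)→(S,X,right)
state=S head=5 tape=_YYY_X[Y]Y___   (S,Y)→(S,X,left)
state=S head=4 tape=_YYY_[X]XY___   (S,X)→(Q,Y,right)
state=Q head=5 tape=_YYY_Y[X]Y___   (Q,X)→(P,_,right)
state=P head=6 tape=_YYY_Y_[Y]___   (P,Y)→(R,X,right)
state=R head=7 tape=_YYY_Y_X[_]__   (R,_)→(P,_,right)
state=P head=8 tape=_YYY_Y_X_[_]_   (P,_)→(S,Y,right)
state=S head=9 tape=_YYY_Y_X_Y[_]   (S,_)→(R,Y,left)
state=R head=8 tape=_YYY_Y_X_[Y]Y   (R,Y)→(S,Y,left)
state=S head=7 tape=_YYY_Y_X[_]YY   (S,_)→(R,Y,left)
state=R head=6 tape=_YYY_Y_[X]YYY   (R,X)→(Q,Y,left)
state=Q head=5 tape=_YYY_Y[_]YYYY
M halts after 37 transitions.

37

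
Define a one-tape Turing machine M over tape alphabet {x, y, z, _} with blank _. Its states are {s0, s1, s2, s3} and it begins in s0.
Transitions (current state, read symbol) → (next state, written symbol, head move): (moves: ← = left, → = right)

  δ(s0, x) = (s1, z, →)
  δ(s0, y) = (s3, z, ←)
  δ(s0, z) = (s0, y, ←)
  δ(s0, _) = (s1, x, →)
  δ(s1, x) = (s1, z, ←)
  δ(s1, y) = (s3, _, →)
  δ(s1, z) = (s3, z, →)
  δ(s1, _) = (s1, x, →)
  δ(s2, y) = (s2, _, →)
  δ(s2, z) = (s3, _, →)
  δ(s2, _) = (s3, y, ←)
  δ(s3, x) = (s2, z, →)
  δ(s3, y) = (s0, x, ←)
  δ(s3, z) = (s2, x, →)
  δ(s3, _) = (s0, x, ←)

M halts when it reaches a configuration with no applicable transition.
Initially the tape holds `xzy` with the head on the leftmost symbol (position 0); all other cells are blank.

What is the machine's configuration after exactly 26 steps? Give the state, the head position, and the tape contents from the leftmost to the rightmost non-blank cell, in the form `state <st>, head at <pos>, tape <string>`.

state=s0 head=0 tape=__[x]zy__   (s0,x)→(s1,z,→)
state=s1 head=1 tape=__z[z]y__   (s1,z)→(s3,z,→)
state=s3 head=2 tape=__zz[y]__   (s3,y)→(s0,x,←)
state=s0 head=1 tape=__z[z]x__   (s0,z)→(s0,y,←)
state=s0 head=0 tape=__[z]yx__   (s0,z)→(s0,y,←)
state=s0 head=-1 tape=_[_]yyx__   (s0,_)→(s1,x,→)
state=s1 head=0 tape=_x[y]yx__   (s1,y)→(s3,_,→)
state=s3 head=1 tape=_x_[y]x__   (s3,y)→(s0,x,←)
state=s0 head=0 tape=_x[_]xx__   (s0,_)→(s1,x,→)
state=s1 head=1 tape=_xx[x]x__   (s1,x)→(s1,z,←)
state=s1 head=0 tape=_x[x]zx__   (s1,x)→(s1,z,←)
state=s1 head=-1 tape=_[x]zzx__   (s1,x)→(s1,z,←)
state=s1 head=-2 tape=[_]zzzx__   (s1,_)→(s1,x,→)
state=s1 head=-1 tape=x[z]zzx__   (s1,z)→(s3,z,→)
state=s3 head=0 tape=xz[z]zx__   (s3,z)→(s2,x,→)
state=s2 head=1 tape=xzx[z]x__   (s2,z)→(s3,_,→)
state=s3 head=2 tape=xzx_[x]__   (s3,x)→(s2,z,→)
state=s2 head=3 tape=xzx_z[_]_   (s2,_)→(s3,y,←)
state=s3 head=2 tape=xzx_[z]y_   (s3,z)→(s2,x,→)
state=s2 head=3 tape=xzx_x[y]_   (s2,y)→(s2,_,→)
state=s2 head=4 tape=xzx_x_[_]   (s2,_)→(s3,y,←)
state=s3 head=3 tape=xzx_x[_]y   (s3,_)→(s0,x,←)
state=s0 head=2 tape=xzx_[x]xy   (s0,x)→(s1,z,→)
state=s1 head=3 tape=xzx_z[x]y   (s1,x)→(s1,z,←)
state=s1 head=2 tape=xzx_[z]zy   (s1,z)→(s3,z,→)
state=s3 head=3 tape=xzx_z[z]y   (s3,z)→(s2,x,→)
state=s2 head=4 tape=xzx_zx[y]
After 26 steps: state s2, head at 4, tape xzx_zxy.

state s2, head at 4, tape xzx_zxy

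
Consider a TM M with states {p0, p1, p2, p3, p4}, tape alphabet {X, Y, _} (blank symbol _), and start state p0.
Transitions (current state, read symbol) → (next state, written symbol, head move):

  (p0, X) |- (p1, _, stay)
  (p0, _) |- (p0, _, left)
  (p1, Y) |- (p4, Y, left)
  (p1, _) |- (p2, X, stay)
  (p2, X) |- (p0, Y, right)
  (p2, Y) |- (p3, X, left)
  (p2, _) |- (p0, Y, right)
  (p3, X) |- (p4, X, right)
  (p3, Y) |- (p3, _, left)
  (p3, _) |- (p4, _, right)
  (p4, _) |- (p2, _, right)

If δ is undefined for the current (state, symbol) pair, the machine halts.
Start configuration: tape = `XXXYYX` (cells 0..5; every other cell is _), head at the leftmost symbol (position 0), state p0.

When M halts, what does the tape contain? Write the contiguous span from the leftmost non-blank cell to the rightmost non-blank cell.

p0 | [X]XXYYX   read X → write _, move stay, go to p1
p1 | [_]XXYYX   read _ → write X, move stay, go to p2
p2 | [X]XXYYX   read X → write Y, move right, go to p0
p0 | Y[X]XYYX   read X → write _, move stay, go to p1
p1 | Y[_]XYYX   read _ → write X, move stay, go to p2
p2 | Y[X]XYYX   read X → write Y, move right, go to p0
p0 | YY[X]YYX   read X → write _, move stay, go to p1
p1 | YY[_]YYX   read _ → write X, move stay, go to p2
p2 | YY[X]YYX   read X → write Y, move right, go to p0
p0 | YYY[Y]YX
The non-blank tape span at halt is YYYYYX.

YYYYYX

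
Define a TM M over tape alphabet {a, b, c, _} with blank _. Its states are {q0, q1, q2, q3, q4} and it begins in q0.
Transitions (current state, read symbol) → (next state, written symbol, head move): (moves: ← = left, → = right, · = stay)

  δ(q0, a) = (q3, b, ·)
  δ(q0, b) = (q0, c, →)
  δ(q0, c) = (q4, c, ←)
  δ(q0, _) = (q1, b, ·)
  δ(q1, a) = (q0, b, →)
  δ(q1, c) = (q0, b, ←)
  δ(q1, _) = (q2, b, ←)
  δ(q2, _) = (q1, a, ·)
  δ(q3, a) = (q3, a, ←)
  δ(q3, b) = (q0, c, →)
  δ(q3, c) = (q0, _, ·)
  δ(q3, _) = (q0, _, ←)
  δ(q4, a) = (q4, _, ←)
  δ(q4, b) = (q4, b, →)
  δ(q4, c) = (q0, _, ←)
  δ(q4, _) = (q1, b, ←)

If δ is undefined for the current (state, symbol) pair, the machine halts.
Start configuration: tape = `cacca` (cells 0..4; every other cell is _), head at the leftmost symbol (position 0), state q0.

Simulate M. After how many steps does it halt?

q0 | ___[c]acca   read c → write c, move ←, go to q4
q4 | __[_]cacca   read _ → write b, move ←, go to q1
q1 | _[_]bcacca   read _ → write b, move ←, go to q2
q2 | [_]bbcacca   read _ → write a, move ·, go to q1
q1 | [a]bbcacca   read a → write b, move →, go to q0
q0 | b[b]bcacca   read b → write c, move →, go to q0
q0 | bc[b]cacca   read b → write c, move →, go to q0
q0 | bcc[c]acca   read c → write c, move ←, go to q4
q4 | bc[c]cacca   read c → write _, move ←, go to q0
q0 | b[c]_cacca   read c → write c, move ←, go to q4
q4 | [b]c_cacca   read b → write b, move →, go to q4
q4 | b[c]_cacca   read c → write _, move ←, go to q0
q0 | [b]__cacca   read b → write c, move →, go to q0
q0 | c[_]_cacca   read _ → write b, move ·, go to q1
q1 | c[b]_cacca
M halts after 14 transitions.

14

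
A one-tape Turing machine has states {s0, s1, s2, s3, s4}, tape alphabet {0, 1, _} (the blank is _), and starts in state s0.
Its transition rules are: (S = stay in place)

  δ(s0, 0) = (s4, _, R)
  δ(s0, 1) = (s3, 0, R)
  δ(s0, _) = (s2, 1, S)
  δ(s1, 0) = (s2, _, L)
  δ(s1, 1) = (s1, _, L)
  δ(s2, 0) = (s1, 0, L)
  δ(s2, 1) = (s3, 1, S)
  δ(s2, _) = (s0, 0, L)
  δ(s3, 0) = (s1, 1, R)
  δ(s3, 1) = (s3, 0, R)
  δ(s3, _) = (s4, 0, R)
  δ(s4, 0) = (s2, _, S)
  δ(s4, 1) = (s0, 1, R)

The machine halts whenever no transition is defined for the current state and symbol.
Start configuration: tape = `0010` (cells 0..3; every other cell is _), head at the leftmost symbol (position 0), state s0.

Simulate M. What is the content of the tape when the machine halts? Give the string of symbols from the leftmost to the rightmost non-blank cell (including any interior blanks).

state=s0 head=0 tape=__[0]010   (s0,0)→(s4,_,R)
state=s4 head=1 tape=___[0]10   (s4,0)→(s2,_,S)
state=s2 head=1 tape=___[_]10   (s2,_)→(s0,0,L)
state=s0 head=0 tape=__[_]010   (s0,_)→(s2,1,S)
state=s2 head=0 tape=__[1]010   (s2,1)→(s3,1,S)
state=s3 head=0 tape=__[1]010   (s3,1)→(s3,0,R)
state=s3 head=1 tape=__0[0]10   (s3,0)→(s1,1,R)
state=s1 head=2 tape=__01[1]0   (s1,1)→(s1,_,L)
state=s1 head=1 tape=__0[1]_0   (s1,1)→(s1,_,L)
state=s1 head=0 tape=__[0]__0   (s1,0)→(s2,_,L)
state=s2 head=-1 tape=_[_]___0   (s2,_)→(s0,0,L)
state=s0 head=-2 tape=[_]0___0   (s0,_)→(s2,1,S)
state=s2 head=-2 tape=[1]0___0   (s2,1)→(s3,1,S)
state=s3 head=-2 tape=[1]0___0   (s3,1)→(s3,0,R)
state=s3 head=-1 tape=0[0]___0   (s3,0)→(s1,1,R)
state=s1 head=0 tape=01[_]__0
The non-blank tape span at halt is 01___0.

01___0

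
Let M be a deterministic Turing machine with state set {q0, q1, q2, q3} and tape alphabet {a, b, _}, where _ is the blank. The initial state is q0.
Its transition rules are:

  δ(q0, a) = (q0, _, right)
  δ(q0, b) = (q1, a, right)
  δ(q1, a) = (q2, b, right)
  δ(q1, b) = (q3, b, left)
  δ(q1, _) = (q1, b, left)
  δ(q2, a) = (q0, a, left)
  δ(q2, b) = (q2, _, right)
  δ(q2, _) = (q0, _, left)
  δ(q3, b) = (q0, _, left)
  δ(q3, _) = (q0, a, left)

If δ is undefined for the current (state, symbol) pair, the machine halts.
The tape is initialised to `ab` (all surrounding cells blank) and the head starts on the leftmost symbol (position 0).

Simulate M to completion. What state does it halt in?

q0

state=q0 head=0 tape=[a]b__   (q0,a)→(q0,_,right)
state=q0 head=1 tape=_[b]__   (q0,b)→(q1,a,right)
state=q1 head=2 tape=_a[_]_   (q1,_)→(q1,b,left)
state=q1 head=1 tape=_[a]b_   (q1,a)→(q2,b,right)
state=q2 head=2 tape=_b[b]_   (q2,b)→(q2,_,right)
state=q2 head=3 tape=_b_[_]   (q2,_)→(q0,_,left)
state=q0 head=2 tape=_b[_]_
No transition is defined for (q0, _); M halts in state q0.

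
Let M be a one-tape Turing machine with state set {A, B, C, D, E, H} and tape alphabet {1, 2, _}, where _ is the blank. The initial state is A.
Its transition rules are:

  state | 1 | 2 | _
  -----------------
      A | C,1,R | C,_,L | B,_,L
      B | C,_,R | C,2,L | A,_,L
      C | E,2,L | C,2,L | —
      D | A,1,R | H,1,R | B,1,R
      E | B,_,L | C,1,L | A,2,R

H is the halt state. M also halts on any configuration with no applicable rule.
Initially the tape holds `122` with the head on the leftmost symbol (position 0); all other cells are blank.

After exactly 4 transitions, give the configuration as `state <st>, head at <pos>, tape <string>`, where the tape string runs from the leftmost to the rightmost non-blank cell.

state=A head=0 tape=_[1]22   (A,1)→(C,1,R)
state=C head=1 tape=_1[2]2   (C,2)→(C,2,L)
state=C head=0 tape=_[1]22   (C,1)→(E,2,L)
state=E head=-1 tape=[_]222   (E,_)→(A,2,R)
state=A head=0 tape=2[2]22
After 4 steps: state A, head at 0, tape 2222.

state A, head at 0, tape 2222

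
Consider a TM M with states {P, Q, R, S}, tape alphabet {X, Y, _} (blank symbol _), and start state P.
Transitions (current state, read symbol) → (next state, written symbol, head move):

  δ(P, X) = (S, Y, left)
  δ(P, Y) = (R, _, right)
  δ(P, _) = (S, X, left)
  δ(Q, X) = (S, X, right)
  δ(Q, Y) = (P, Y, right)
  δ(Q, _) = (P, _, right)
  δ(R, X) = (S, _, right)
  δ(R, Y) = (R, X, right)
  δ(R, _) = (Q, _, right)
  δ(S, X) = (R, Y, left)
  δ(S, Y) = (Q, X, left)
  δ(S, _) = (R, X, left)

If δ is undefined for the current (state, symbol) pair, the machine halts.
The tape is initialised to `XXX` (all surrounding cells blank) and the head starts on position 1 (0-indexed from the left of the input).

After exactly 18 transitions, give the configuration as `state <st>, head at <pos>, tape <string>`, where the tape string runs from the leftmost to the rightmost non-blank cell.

state=P head=1 tape=_X[X]X___   (P,X)→(S,Y,left)
state=S head=0 tape=_[X]YX___   (S,X)→(R,Y,left)
state=R head=-1 tape=[_]YYX___   (R,_)→(Q,_,right)
state=Q head=0 tape=_[Y]YX___   (Q,Y)→(P,Y,right)
state=P head=1 tape=_Y[Y]X___   (P,Y)→(R,_,right)
state=R head=2 tape=_Y_[X]___   (R,X)→(S,_,right)
state=S head=3 tape=_Y__[_]__   (S,_)→(R,X,left)
state=R head=2 tape=_Y_[_]X__   (R,_)→(Q,_,right)
state=Q head=3 tape=_Y__[X]__   (Q,X)→(S,X,right)
state=S head=4 tape=_Y__X[_]_   (S,_)→(R,X,left)
state=R head=3 tape=_Y__[X]X_   (R,X)→(S,_,right)
state=S head=4 tape=_Y___[X]_   (S,X)→(R,Y,left)
state=R head=3 tape=_Y__[_]Y_   (R,_)→(Q,_,right)
state=Q head=4 tape=_Y___[Y]_   (Q,Y)→(P,Y,right)
state=P head=5 tape=_Y___Y[_]   (P,_)→(S,X,left)
state=S head=4 tape=_Y___[Y]X   (S,Y)→(Q,X,left)
state=Q head=3 tape=_Y__[_]XX   (Q,_)→(P,_,right)
state=P head=4 tape=_Y___[X]X   (P,X)→(S,Y,left)
state=S head=3 tape=_Y__[_]YX
After 18 steps: state S, head at 3, tape Y___YX.

state S, head at 3, tape Y___YX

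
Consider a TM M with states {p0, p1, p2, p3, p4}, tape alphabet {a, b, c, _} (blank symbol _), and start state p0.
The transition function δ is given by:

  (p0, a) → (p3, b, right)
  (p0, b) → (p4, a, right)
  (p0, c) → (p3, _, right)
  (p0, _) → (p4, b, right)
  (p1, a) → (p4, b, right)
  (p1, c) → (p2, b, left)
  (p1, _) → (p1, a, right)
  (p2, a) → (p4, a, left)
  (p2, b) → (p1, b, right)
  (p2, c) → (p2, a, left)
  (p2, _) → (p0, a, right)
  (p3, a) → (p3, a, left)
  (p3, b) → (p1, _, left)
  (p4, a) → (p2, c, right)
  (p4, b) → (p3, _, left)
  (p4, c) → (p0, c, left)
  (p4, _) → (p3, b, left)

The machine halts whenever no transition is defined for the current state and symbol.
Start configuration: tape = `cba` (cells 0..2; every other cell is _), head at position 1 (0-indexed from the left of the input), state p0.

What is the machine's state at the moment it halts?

state=p0 head=1 tape=_c[b]a___   (p0,b)→(p4,a,right)
state=p4 head=2 tape=_ca[a]___   (p4,a)→(p2,c,right)
state=p2 head=3 tape=_cac[_]__   (p2,_)→(p0,a,right)
state=p0 head=4 tape=_caca[_]_   (p0,_)→(p4,b,right)
state=p4 head=5 tape=_cacab[_]   (p4,_)→(p3,b,left)
state=p3 head=4 tape=_caca[b]b   (p3,b)→(p1,_,left)
state=p1 head=3 tape=_cac[a]_b   (p1,a)→(p4,b,right)
state=p4 head=4 tape=_cacb[_]b   (p4,_)→(p3,b,left)
state=p3 head=3 tape=_cac[b]bb   (p3,b)→(p1,_,left)
state=p1 head=2 tape=_ca[c]_bb   (p1,c)→(p2,b,left)
state=p2 head=1 tape=_c[a]b_bb   (p2,a)→(p4,a,left)
state=p4 head=0 tape=_[c]ab_bb   (p4,c)→(p0,c,left)
state=p0 head=-1 tape=[_]cab_bb   (p0,_)→(p4,b,right)
state=p4 head=0 tape=b[c]ab_bb   (p4,c)→(p0,c,left)
state=p0 head=-1 tape=[b]cab_bb   (p0,b)→(p4,a,right)
state=p4 head=0 tape=a[c]ab_bb   (p4,c)→(p0,c,left)
state=p0 head=-1 tape=[a]cab_bb   (p0,a)→(p3,b,right)
state=p3 head=0 tape=b[c]ab_bb
No transition is defined for (p3, c); M halts in state p3.

p3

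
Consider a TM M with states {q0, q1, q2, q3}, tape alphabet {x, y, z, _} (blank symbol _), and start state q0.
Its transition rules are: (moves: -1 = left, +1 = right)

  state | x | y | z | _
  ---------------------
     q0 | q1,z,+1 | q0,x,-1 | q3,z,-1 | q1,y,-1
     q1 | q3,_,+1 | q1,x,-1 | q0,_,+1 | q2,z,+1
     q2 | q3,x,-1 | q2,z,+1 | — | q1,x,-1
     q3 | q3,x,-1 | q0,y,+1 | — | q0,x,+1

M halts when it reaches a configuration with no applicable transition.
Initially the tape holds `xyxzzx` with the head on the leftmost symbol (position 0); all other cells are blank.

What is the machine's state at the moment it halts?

q3

q0 | [x]yxzzx   read x → write z, move +1, go to q1
q1 | z[y]xzzx   read y → write x, move -1, go to q1
q1 | [z]xxzzx   read z → write _, move +1, go to q0
q0 | _[x]xzzx   read x → write z, move +1, go to q1
q1 | _z[x]zzx   read x → write _, move +1, go to q3
q3 | _z_[z]zx
No transition is defined for (q3, z); M halts in state q3.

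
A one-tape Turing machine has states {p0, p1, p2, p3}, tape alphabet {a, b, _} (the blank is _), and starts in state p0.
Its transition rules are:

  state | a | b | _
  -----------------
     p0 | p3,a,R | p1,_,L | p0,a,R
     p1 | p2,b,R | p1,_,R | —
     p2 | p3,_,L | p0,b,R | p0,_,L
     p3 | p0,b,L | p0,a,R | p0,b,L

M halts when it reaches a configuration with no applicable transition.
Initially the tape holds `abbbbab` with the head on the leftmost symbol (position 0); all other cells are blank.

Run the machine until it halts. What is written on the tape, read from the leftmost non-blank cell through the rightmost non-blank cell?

p0 | _[a]bbbbab   read a → write a, move R, go to p3
p3 | _a[b]bbbab   read b → write a, move R, go to p0
p0 | _aa[b]bbab   read b → write _, move L, go to p1
p1 | _a[a]_bbab   read a → write b, move R, go to p2
p2 | _ab[_]bbab   read _ → write _, move L, go to p0
p0 | _a[b]_bbab   read b → write _, move L, go to p1
p1 | _[a]__bbab   read a → write b, move R, go to p2
p2 | _b[_]_bbab   read _ → write _, move L, go to p0
p0 | _[b]__bbab   read b → write _, move L, go to p1
p1 | [_]___bbab
The non-blank tape span at halt is bbab.

bbab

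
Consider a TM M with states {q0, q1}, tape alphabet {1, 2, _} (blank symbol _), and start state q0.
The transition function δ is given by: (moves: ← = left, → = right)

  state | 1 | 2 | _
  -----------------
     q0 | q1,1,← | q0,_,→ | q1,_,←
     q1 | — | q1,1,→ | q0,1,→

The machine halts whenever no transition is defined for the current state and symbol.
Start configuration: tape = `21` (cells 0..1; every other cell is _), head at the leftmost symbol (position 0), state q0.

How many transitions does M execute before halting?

4

q0 | [2]1   read 2 → write _, move →, go to q0
q0 | _[1]   read 1 → write 1, move ←, go to q1
q1 | [_]1   read _ → write 1, move →, go to q0
q0 | 1[1]   read 1 → write 1, move ←, go to q1
q1 | [1]1
M halts after 4 transitions.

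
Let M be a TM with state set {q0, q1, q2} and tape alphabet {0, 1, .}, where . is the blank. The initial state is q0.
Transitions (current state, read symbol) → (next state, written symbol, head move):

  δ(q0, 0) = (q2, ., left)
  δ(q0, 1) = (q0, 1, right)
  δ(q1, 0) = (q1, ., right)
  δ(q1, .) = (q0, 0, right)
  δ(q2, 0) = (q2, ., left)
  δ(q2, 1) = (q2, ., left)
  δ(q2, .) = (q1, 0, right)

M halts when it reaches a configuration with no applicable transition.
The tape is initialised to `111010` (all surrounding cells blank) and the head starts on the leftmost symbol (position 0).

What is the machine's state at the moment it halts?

state=q0 head=0 tape=.[1]11010   (q0,1)→(q0,1,right)
state=q0 head=1 tape=.1[1]1010   (q0,1)→(q0,1,right)
state=q0 head=2 tape=.11[1]010   (q0,1)→(q0,1,right)
state=q0 head=3 tape=.111[0]10   (q0,0)→(q2,.,left)
state=q2 head=2 tape=.11[1].10   (q2,1)→(q2,.,left)
state=q2 head=1 tape=.1[1]..10   (q2,1)→(q2,.,left)
state=q2 head=0 tape=.[1]...10   (q2,1)→(q2,.,left)
state=q2 head=-1 tape=[.]....10   (q2,.)→(q1,0,right)
state=q1 head=0 tape=0[.]...10   (q1,.)→(q0,0,right)
state=q0 head=1 tape=00[.]..10
No transition is defined for (q0, .); M halts in state q0.

q0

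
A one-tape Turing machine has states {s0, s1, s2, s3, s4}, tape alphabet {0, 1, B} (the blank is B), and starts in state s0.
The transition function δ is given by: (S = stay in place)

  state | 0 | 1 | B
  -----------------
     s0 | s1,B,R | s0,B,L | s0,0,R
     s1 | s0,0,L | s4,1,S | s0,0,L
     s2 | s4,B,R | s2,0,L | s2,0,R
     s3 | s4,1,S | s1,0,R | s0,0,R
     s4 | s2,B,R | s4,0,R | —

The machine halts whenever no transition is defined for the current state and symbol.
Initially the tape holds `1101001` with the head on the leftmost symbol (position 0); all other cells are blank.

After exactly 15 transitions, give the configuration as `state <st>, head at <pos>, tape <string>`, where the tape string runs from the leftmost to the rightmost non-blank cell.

s0 | B[1]101001   read 1 → write B, move L, go to s0
s0 | [B]B101001   read B → write 0, move R, go to s0
s0 | 0[B]101001   read B → write 0, move R, go to s0
s0 | 00[1]01001   read 1 → write B, move L, go to s0
s0 | 0[0]B01001   read 0 → write B, move R, go to s1
s1 | 0B[B]01001   read B → write 0, move L, go to s0
s0 | 0[B]001001   read B → write 0, move R, go to s0
s0 | 00[0]01001   read 0 → write B, move R, go to s1
s1 | 00B[0]1001   read 0 → write 0, move L, go to s0
s0 | 00[B]01001   read B → write 0, move R, go to s0
s0 | 000[0]1001   read 0 → write B, move R, go to s1
s1 | 000B[1]001   read 1 → write 1, move S, go to s4
s4 | 000B[1]001   read 1 → write 0, move R, go to s4
s4 | 000B0[0]01   read 0 → write B, move R, go to s2
s2 | 000B0B[0]1   read 0 → write B, move R, go to s4
s4 | 000B0BB[1]
After 15 steps: state s4, head at 6, tape 000B0BB1.

state s4, head at 6, tape 000B0BB1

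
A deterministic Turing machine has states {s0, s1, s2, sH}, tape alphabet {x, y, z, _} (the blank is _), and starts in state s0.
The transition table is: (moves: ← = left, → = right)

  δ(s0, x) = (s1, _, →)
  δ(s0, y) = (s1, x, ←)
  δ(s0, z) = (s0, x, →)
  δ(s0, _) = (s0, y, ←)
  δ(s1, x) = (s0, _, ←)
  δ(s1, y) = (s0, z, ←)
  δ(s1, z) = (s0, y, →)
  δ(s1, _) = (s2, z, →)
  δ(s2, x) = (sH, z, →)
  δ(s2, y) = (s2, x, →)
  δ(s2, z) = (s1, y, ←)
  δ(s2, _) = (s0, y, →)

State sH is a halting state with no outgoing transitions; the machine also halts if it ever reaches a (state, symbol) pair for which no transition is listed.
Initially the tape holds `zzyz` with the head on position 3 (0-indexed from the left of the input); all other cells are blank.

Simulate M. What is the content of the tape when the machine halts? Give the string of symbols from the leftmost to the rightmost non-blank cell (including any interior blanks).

s0 | _zzy[z]_   read z → write x, move →, go to s0
s0 | _zzyx[_]   read _ → write y, move ←, go to s0
s0 | _zzy[x]y   read x → write _, move →, go to s1
s1 | _zzy_[y]   read y → write z, move ←, go to s0
s0 | _zzy[_]z   read _ → write y, move ←, go to s0
s0 | _zz[y]yz   read y → write x, move ←, go to s1
s1 | _z[z]xyz   read z → write y, move →, go to s0
s0 | _zy[x]yz   read x → write _, move →, go to s1
s1 | _zy_[y]z   read y → write z, move ←, go to s0
s0 | _zy[_]zz   read _ → write y, move ←, go to s0
s0 | _z[y]yzz   read y → write x, move ←, go to s1
s1 | _[z]xyzz   read z → write y, move →, go to s0
s0 | _y[x]yzz   read x → write _, move →, go to s1
s1 | _y_[y]zz   read y → write z, move ←, go to s0
s0 | _y[_]zzz   read _ → write y, move ←, go to s0
s0 | _[y]yzzz   read y → write x, move ←, go to s1
s1 | [_]xyzzz   read _ → write z, move →, go to s2
s2 | z[x]yzzz   read x → write z, move →, go to sH
sH | zz[y]zzz
The non-blank tape span at halt is zzyzzz.

zzyzzz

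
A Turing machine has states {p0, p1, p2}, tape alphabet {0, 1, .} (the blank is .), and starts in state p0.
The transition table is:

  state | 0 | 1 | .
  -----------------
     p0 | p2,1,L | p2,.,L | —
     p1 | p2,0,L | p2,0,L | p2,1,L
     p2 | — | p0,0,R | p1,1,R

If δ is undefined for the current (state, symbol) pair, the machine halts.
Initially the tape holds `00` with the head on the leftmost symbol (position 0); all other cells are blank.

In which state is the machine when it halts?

state=p0 head=0 tape=.[0]0   (p0,0)→(p2,1,L)
state=p2 head=-1 tape=[.]10   (p2,.)→(p1,1,R)
state=p1 head=0 tape=1[1]0   (p1,1)→(p2,0,L)
state=p2 head=-1 tape=[1]00   (p2,1)→(p0,0,R)
state=p0 head=0 tape=0[0]0   (p0,0)→(p2,1,L)
state=p2 head=-1 tape=[0]10
No transition is defined for (p2, 0); M halts in state p2.

p2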